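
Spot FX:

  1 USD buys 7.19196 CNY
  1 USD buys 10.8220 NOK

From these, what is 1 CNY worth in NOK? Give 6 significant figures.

1 CNY ÷ 7.19196 = 0.139044 USD
0.139044 USD × 10.8220 = 1.50474 NOK

CNY/NOK = 1.50474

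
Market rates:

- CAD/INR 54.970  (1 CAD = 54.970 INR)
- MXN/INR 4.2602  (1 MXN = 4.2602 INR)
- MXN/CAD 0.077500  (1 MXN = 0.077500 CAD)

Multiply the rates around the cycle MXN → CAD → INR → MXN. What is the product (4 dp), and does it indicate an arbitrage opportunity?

1.0000 (no arbitrage)

Around MXN → CAD → INR → MXN: 1 × 0.077500 × 54.970 ÷ 4.2602 = 0.999994
Product ≈ 1 (deviation 0.001%, within rounding noise).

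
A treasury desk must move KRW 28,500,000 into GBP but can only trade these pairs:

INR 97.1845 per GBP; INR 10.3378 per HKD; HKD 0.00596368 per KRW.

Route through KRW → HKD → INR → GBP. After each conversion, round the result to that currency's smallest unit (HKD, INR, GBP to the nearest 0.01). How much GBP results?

GBP 18,079.66

KRW 28,500,000 × 0.00596368 = HKD 169,964.88
HKD 169,964.88 × 10.3378 = INR 1,757,062.94
INR 1,757,062.94 ÷ 97.1845 = GBP 18,079.66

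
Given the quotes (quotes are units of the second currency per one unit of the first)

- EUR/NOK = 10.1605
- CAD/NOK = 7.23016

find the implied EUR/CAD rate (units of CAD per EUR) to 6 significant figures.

EUR/CAD = 1.40529

1 EUR × 10.1605 = 10.1605 NOK
10.1605 NOK ÷ 7.23016 = 1.40529 CAD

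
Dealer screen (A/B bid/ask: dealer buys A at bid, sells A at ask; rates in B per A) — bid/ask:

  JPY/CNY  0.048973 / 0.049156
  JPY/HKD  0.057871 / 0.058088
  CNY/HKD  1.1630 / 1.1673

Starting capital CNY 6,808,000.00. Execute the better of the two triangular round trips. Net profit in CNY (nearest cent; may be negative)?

Best loop CNY → JPY → HKD → CNY:
CNY 6,808,000.00 ÷ 0.049156 (buy JPY at ask) = JPY 138,497,844
JPY 138,497,844 × 0.057871 (sell JPY at bid) = HKD 8,015,008.71
HKD 8,015,008.71 ÷ 1.1673 (buy CNY at ask) = CNY 6,866,280.05

Net profit: CNY 58,280.05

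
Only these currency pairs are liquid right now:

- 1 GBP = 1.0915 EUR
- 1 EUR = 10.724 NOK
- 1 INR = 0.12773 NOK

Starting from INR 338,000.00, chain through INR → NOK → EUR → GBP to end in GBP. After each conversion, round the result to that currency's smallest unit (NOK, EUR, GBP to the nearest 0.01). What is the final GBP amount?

GBP 3,688.33

INR 338,000.00 × 0.12773 = NOK 43,172.74
NOK 43,172.74 ÷ 10.724 = EUR 4,025.81
EUR 4,025.81 ÷ 1.0915 = GBP 3,688.33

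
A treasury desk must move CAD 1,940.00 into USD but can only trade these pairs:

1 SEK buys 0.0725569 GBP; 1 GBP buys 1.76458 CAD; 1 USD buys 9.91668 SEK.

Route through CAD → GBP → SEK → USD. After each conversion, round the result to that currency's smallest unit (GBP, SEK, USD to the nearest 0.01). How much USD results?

CAD 1,940.00 ÷ 1.76458 = GBP 1,099.41
GBP 1,099.41 ÷ 0.0725569 = SEK 15,152.38
SEK 15,152.38 ÷ 9.91668 = USD 1,527.97

USD 1,527.97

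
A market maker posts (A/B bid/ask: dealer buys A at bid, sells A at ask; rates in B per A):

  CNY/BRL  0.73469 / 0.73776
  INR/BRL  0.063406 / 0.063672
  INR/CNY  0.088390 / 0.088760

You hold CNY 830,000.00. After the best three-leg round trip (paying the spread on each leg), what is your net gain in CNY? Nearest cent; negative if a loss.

Best loop CNY → BRL → INR → CNY:
CNY 830,000.00 × 0.73469 (sell CNY at bid) = BRL 609,792.70
BRL 609,792.70 ÷ 0.063672 (buy INR at ask) = INR 9,577,093.54
INR 9,577,093.54 × 0.088390 (sell INR at bid) = CNY 846,519.30

Net profit: CNY 16,519.30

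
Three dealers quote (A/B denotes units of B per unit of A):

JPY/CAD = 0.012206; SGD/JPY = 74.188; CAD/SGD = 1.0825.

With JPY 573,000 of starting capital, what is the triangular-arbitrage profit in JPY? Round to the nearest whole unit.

Profit: JPY 11,547

Profitable loop is JPY → SGD → CAD → JPY:
JPY 573,000 ÷ 74.188 = SGD 7,723.62
SGD 7,723.62 ÷ 1.0825 = CAD 7,134.98
CAD 7,134.98 ÷ 0.012206 = JPY 584,547
Profit = JPY 584,547 − JPY 573,000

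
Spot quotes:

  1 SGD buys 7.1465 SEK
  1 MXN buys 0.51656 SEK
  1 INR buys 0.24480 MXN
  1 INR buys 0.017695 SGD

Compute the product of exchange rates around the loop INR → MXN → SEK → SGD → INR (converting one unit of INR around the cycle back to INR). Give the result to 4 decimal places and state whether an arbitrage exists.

Around INR → MXN → SEK → SGD → INR: 1 × 0.24480 × 0.51656 ÷ 7.1465 ÷ 0.017695 = 0.999973
Product ≈ 1 (deviation 0.003%, within rounding noise).

1.0000 (no arbitrage)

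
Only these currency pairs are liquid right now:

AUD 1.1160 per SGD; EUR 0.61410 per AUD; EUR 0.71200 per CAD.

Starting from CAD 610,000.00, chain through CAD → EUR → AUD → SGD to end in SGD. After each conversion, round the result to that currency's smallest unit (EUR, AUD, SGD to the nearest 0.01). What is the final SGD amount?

SGD 633,733.32

CAD 610,000.00 × 0.71200 = EUR 434,320.00
EUR 434,320.00 ÷ 0.61410 = AUD 707,246.38
AUD 707,246.38 ÷ 1.1160 = SGD 633,733.32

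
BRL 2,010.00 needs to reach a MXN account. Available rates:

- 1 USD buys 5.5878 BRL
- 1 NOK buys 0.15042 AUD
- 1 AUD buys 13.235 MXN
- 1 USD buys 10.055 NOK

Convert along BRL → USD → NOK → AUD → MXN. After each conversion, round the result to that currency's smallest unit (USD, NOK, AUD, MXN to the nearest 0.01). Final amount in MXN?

MXN 7,200.50

BRL 2,010.00 ÷ 5.5878 = USD 359.71
USD 359.71 × 10.055 = NOK 3,616.88
NOK 3,616.88 × 0.15042 = AUD 544.05
AUD 544.05 × 13.235 = MXN 7,200.50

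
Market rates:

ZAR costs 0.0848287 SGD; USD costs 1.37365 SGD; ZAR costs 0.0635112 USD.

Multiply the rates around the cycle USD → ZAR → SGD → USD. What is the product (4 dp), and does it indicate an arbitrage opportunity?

Around USD → ZAR → SGD → USD: 1 ÷ 0.0635112 × 0.0848287 ÷ 1.37365 = 0.972336
Product < 1; profitable direction is USD → SGD → ZAR → USD.

0.9723 (arbitrage exists)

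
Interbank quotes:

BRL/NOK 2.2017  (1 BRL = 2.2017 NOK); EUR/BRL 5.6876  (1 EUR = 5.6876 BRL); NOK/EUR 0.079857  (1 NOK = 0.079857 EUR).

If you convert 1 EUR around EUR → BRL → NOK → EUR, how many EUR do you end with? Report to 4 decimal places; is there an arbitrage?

1.0000 (no arbitrage)

Around EUR → BRL → NOK → EUR: 1 × 5.6876 × 2.2017 × 0.079857 = 1.000000
Product ≈ 1 (deviation 0.000%, within rounding noise).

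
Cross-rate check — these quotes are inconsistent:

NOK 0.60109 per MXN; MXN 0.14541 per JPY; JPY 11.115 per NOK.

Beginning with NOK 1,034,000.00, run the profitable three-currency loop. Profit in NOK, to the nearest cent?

Profit: NOK 30,332.43

Profitable loop is NOK → MXN → JPY → NOK:
NOK 1,034,000.00 ÷ 0.60109 = MXN 1,720,208.29
MXN 1,720,208.29 ÷ 0.14541 = JPY 11,830,055
JPY 11,830,055 ÷ 11.115 = NOK 1,064,332.43
Profit = NOK 1,064,332.43 − NOK 1,034,000.00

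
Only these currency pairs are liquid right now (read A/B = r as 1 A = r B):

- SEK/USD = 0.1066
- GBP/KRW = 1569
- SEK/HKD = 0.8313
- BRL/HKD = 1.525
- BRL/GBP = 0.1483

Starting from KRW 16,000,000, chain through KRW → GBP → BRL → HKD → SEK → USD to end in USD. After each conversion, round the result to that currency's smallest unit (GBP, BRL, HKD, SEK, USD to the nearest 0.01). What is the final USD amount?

KRW 16,000,000 ÷ 1569 = GBP 10,197.58
GBP 10,197.58 ÷ 0.1483 = BRL 68,763.18
BRL 68,763.18 × 1.525 = HKD 104,863.85
HKD 104,863.85 ÷ 0.8313 = SEK 126,144.41
SEK 126,144.41 × 0.1066 = USD 13,446.99

USD 13,446.99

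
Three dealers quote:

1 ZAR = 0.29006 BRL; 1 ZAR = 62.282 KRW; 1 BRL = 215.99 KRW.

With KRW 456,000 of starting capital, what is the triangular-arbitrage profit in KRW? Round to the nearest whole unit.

Profit: KRW 2,695

Profitable loop is KRW → ZAR → BRL → KRW:
KRW 456,000 ÷ 62.282 = ZAR 7,321.54
ZAR 7,321.54 × 0.29006 = BRL 2,123.69
BRL 2,123.69 × 215.99 = KRW 458,695
Profit = KRW 458,695 − KRW 456,000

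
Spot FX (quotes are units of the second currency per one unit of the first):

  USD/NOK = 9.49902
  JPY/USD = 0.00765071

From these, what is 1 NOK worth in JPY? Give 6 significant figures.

NOK/JPY = 13.7600

1 NOK ÷ 9.49902 = 0.105274 USD
0.105274 USD ÷ 0.00765071 = 13.76 JPY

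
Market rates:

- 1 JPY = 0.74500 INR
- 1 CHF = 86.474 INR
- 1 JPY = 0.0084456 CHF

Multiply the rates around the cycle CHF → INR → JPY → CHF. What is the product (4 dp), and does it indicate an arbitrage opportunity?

Around CHF → INR → JPY → CHF: 1 × 86.474 ÷ 0.74500 × 0.0084456 = 0.980302
Product < 1; profitable direction is CHF → JPY → INR → CHF.

0.9803 (arbitrage exists)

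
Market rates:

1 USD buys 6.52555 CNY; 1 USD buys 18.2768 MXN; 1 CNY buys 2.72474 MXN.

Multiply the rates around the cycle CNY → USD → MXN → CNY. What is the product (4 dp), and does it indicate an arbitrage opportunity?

Around CNY → USD → MXN → CNY: 1 ÷ 6.52555 × 18.2768 ÷ 2.72474 = 1.027917
Product > 1; profitable direction is CNY → USD → MXN → CNY.

1.0279 (arbitrage exists)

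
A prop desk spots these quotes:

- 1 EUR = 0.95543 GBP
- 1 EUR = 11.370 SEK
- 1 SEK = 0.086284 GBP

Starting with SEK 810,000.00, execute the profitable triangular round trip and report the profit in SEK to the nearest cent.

Profitable loop is SEK → GBP → EUR → SEK:
SEK 810,000.00 × 0.086284 = GBP 69,890.04
GBP 69,890.04 ÷ 0.95543 = EUR 73,150.35
EUR 73,150.35 × 11.370 = SEK 831,719.49
Profit = SEK 831,719.49 − SEK 810,000.00

Profit: SEK 21,719.49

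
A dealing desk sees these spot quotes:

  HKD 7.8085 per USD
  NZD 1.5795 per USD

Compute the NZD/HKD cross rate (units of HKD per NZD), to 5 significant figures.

1 NZD ÷ 1.5795 = 0.633112 USD
0.633112 USD × 7.8085 = 4.94365 HKD

NZD/HKD = 4.9437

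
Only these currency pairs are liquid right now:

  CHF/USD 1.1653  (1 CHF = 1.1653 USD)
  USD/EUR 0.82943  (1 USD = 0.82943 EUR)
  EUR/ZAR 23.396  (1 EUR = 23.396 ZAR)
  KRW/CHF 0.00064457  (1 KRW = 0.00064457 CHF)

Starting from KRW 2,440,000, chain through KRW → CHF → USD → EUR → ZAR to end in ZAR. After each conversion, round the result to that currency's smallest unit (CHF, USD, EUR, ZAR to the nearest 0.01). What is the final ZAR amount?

KRW 2,440,000 × 0.00064457 = CHF 1,572.75
CHF 1,572.75 × 1.1653 = USD 1,832.73
USD 1,832.73 × 0.82943 = EUR 1,520.12
EUR 1,520.12 × 23.396 = ZAR 35,564.73

ZAR 35,564.73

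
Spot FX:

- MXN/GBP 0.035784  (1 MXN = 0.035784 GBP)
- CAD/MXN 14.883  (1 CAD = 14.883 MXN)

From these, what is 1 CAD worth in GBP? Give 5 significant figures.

CAD/GBP = 0.53257

1 CAD × 14.883 = 14.883 MXN
14.883 MXN × 0.035784 = 0.532573 GBP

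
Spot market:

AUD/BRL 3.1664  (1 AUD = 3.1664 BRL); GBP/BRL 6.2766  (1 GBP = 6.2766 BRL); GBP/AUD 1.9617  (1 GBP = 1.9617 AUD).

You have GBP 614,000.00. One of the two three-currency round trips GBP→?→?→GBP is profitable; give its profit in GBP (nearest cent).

Profit: GBP 6,432.38

Profitable loop is GBP → BRL → AUD → GBP:
GBP 614,000.00 × 6.2766 = BRL 3,853,832.40
BRL 3,853,832.40 ÷ 3.1664 = AUD 1,217,102.20
AUD 1,217,102.20 ÷ 1.9617 = GBP 620,432.38
Profit = GBP 620,432.38 − GBP 614,000.00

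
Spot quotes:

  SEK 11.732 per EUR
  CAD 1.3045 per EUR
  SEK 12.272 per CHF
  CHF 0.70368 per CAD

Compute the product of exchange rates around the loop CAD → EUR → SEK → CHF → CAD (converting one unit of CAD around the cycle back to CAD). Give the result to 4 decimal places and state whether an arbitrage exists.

1.0414 (arbitrage exists)

Around CAD → EUR → SEK → CHF → CAD: 1 ÷ 1.3045 × 11.732 ÷ 12.272 ÷ 0.70368 = 1.041448
Product > 1; profitable direction is CAD → EUR → SEK → CHF → CAD.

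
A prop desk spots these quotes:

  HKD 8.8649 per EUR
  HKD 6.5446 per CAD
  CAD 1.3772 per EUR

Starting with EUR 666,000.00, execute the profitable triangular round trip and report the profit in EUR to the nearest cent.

Profit: EUR 11,143.18

Profitable loop is EUR → CAD → HKD → EUR:
EUR 666,000.00 × 1.3772 = CAD 917,215.20
CAD 917,215.20 × 6.5446 = HKD 6,002,806.60
HKD 6,002,806.60 ÷ 8.8649 = EUR 677,143.18
Profit = EUR 677,143.18 − EUR 666,000.00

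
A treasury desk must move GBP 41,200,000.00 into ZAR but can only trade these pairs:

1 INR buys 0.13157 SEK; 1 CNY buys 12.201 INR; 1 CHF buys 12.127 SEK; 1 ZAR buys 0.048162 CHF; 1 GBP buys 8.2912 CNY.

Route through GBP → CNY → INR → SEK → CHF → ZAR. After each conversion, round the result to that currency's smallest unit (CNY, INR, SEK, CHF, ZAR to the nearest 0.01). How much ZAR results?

GBP 41,200,000.00 × 8.2912 = CNY 341,597,440.00
CNY 341,597,440.00 × 12.201 = INR 4,167,830,365.44
INR 4,167,830,365.44 × 0.13157 = SEK 548,361,441.18
SEK 548,361,441.18 ÷ 12.127 = CHF 45,218,227.19
CHF 45,218,227.19 ÷ 0.048162 = ZAR 938,877,687.60

ZAR 938,877,687.60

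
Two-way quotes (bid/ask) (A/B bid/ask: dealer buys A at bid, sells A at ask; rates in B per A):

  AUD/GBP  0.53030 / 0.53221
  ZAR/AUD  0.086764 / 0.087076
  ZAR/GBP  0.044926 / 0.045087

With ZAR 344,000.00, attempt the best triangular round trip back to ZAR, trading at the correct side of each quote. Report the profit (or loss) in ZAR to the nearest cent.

Best loop ZAR → AUD → GBP → ZAR:
ZAR 344,000.00 × 0.086764 (sell ZAR at bid) = AUD 29,846.82
AUD 29,846.82 × 0.53030 (sell AUD at bid) = GBP 15,827.77
GBP 15,827.77 ÷ 0.045087 (buy ZAR at ask) = ZAR 351,049.45

Net profit: ZAR 7,049.45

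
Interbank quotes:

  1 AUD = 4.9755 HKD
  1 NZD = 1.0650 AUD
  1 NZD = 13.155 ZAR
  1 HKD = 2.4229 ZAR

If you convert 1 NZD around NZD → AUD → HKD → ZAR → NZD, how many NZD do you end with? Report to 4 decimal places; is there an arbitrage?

0.9760 (arbitrage exists)

Around NZD → AUD → HKD → ZAR → NZD: 1 × 1.0650 × 4.9755 × 2.4229 ÷ 13.155 = 0.975958
Product < 1; profitable direction is NZD → ZAR → HKD → AUD → NZD.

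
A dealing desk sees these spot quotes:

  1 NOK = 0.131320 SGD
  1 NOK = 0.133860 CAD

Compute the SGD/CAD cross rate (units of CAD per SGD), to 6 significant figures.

1 SGD ÷ 0.131320 = 7.61499 NOK
7.61499 NOK × 0.133860 = 1.01934 CAD

SGD/CAD = 1.01934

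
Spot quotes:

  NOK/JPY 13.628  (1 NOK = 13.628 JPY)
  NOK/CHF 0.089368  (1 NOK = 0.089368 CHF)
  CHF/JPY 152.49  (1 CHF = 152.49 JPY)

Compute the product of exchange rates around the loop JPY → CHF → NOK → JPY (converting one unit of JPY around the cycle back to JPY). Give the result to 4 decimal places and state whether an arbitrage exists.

1.0000 (no arbitrage)

Around JPY → CHF → NOK → JPY: 1 ÷ 152.49 ÷ 0.089368 × 13.628 = 1.000020
Product ≈ 1 (deviation 0.002%, within rounding noise).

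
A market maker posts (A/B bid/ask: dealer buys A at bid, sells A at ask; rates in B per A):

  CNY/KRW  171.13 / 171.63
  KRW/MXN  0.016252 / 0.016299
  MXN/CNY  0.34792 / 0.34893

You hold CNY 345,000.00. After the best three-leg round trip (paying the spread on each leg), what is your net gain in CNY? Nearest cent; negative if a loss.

Net profit: CNY 8,448.89

Best loop CNY → MXN → KRW → CNY:
CNY 345,000.00 ÷ 0.34893 (buy MXN at ask) = MXN 988,737.00
MXN 988,737.00 ÷ 0.016299 (buy KRW at ask) = KRW 60,662,433
KRW 60,662,433 ÷ 171.63 (buy CNY at ask) = CNY 353,448.89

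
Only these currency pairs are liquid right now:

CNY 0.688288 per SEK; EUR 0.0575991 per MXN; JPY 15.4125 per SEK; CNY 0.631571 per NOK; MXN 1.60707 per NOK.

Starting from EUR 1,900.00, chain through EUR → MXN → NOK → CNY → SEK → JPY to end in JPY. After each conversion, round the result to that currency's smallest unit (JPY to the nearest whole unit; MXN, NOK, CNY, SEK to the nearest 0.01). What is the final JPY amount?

JPY 290,287

EUR 1,900.00 ÷ 0.0575991 = MXN 32,986.63
MXN 32,986.63 ÷ 1.60707 = NOK 20,525.94
NOK 20,525.94 × 0.631571 = CNY 12,963.59
CNY 12,963.59 ÷ 0.688288 = SEK 18,834.54
SEK 18,834.54 × 15.4125 = JPY 290,287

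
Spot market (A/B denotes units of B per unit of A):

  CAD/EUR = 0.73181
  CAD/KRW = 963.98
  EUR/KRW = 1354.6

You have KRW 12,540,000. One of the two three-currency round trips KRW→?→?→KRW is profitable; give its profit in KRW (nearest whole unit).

Profitable loop is KRW → CAD → EUR → KRW:
KRW 12,540,000 ÷ 963.98 = CAD 13,008.57
CAD 13,008.57 × 0.73181 = EUR 9,519.80
EUR 9,519.80 × 1354.6 = KRW 12,895,522
Profit = KRW 12,895,522 − KRW 12,540,000

Profit: KRW 355,522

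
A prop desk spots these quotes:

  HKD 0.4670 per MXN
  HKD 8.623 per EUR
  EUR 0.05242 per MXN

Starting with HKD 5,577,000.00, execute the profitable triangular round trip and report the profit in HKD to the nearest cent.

Profitable loop is HKD → EUR → MXN → HKD:
HKD 5,577,000.00 ÷ 8.623 = EUR 646,758.67
EUR 646,758.67 ÷ 0.05242 = MXN 12,338,013.52
MXN 12,338,013.52 × 0.4670 = HKD 5,761,852.31
Profit = HKD 5,761,852.31 − HKD 5,577,000.00

Profit: HKD 184,852.31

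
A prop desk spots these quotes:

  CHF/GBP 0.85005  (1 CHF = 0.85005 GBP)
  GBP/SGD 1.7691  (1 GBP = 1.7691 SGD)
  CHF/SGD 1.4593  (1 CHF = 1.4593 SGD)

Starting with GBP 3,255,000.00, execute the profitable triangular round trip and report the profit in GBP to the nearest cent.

Profitable loop is GBP → SGD → CHF → GBP:
GBP 3,255,000.00 × 1.7691 = SGD 5,758,420.50
SGD 5,758,420.50 ÷ 1.4593 = CHF 3,946,015.56
CHF 3,946,015.56 × 0.85005 = GBP 3,354,310.52
Profit = GBP 3,354,310.52 − GBP 3,255,000.00

Profit: GBP 99,310.52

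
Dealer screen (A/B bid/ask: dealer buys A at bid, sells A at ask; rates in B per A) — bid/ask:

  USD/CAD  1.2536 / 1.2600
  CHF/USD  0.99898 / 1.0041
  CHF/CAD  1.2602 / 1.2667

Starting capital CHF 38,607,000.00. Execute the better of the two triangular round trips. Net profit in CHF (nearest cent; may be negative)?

Net result: CHF -151,539.29 (no profitable arbitrage after spreads)

Best loop CHF → CAD → USD → CHF:
CHF 38,607,000.00 × 1.2602 (sell CHF at bid) = CAD 48,652,541.40
CAD 48,652,541.40 ÷ 1.2600 (buy USD at ask) = USD 38,613,128.10
USD 38,613,128.10 ÷ 1.0041 (buy CHF at ask) = CHF 38,455,460.71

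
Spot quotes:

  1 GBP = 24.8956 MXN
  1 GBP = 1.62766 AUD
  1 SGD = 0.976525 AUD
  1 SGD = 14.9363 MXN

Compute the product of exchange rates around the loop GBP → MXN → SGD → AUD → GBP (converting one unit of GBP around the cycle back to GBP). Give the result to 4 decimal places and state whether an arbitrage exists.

1.0000 (no arbitrage)

Around GBP → MXN → SGD → AUD → GBP: 1 × 24.8956 ÷ 14.9363 × 0.976525 ÷ 1.62766 = 0.999998
Product ≈ 1 (deviation 0.000%, within rounding noise).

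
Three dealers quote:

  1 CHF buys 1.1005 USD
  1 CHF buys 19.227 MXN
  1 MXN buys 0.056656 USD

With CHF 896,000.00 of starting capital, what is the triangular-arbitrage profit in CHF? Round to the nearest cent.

Profitable loop is CHF → USD → MXN → CHF:
CHF 896,000.00 × 1.1005 = USD 986,048.00
USD 986,048.00 ÷ 0.056656 = MXN 17,404,123.13
MXN 17,404,123.13 ÷ 19.227 = CHF 905,191.82
Profit = CHF 905,191.82 − CHF 896,000.00

Profit: CHF 9,191.82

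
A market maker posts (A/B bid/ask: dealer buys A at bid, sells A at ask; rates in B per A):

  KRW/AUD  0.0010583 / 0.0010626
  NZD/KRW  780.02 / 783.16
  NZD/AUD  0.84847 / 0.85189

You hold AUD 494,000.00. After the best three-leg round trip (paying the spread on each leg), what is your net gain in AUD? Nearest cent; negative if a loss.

Best loop AUD → KRW → NZD → AUD:
AUD 494,000.00 ÷ 0.0010626 (buy KRW at ask) = KRW 464,897,421
KRW 464,897,421 ÷ 783.16 (buy NZD at ask) = NZD 593,617.42
NZD 593,617.42 × 0.84847 (sell NZD at bid) = AUD 503,666.58

Net profit: AUD 9,666.58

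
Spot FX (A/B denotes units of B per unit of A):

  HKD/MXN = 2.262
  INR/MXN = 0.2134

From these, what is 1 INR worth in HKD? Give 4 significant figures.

INR/HKD = 0.09434

1 INR × 0.2134 = 0.2134 MXN
0.2134 MXN ÷ 2.262 = 0.0943413 HKD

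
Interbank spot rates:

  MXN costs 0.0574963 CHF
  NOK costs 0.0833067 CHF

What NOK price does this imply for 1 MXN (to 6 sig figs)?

1 MXN × 0.0574963 = 0.0574963 CHF
0.0574963 CHF ÷ 0.0833067 = 0.690176 NOK

MXN/NOK = 0.690176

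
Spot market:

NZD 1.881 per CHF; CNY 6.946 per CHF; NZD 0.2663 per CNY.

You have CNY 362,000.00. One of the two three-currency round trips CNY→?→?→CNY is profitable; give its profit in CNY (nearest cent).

Profitable loop is CNY → CHF → NZD → CNY:
CNY 362,000.00 ÷ 6.946 = CHF 52,116.33
CHF 52,116.33 × 1.881 = NZD 98,030.81
NZD 98,030.81 ÷ 0.2663 = CNY 368,121.70
Profit = CNY 368,121.70 − CNY 362,000.00

Profit: CNY 6,121.70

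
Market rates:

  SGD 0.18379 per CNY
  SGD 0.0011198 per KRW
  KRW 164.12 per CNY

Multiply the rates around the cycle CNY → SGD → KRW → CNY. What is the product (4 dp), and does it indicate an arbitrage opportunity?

1.0000 (no arbitrage)

Around CNY → SGD → KRW → CNY: 1 × 0.18379 ÷ 0.0011198 ÷ 164.12 = 1.000046
Product ≈ 1 (deviation 0.005%, within rounding noise).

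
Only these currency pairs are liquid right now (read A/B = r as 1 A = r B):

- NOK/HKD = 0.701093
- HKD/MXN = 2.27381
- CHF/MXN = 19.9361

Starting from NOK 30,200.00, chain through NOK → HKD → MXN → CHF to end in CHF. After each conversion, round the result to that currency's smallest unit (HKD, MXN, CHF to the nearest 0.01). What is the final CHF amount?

NOK 30,200.00 × 0.701093 = HKD 21,173.01
HKD 21,173.01 × 2.27381 = MXN 48,143.40
MXN 48,143.40 ÷ 19.9361 = CHF 2,414.89

CHF 2,414.89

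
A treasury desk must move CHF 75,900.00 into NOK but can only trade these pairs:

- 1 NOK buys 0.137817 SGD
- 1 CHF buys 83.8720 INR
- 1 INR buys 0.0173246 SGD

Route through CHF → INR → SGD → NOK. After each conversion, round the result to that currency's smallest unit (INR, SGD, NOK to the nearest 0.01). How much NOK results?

CHF 75,900.00 × 83.8720 = INR 6,365,884.80
INR 6,365,884.80 × 0.0173246 = SGD 110,286.41
SGD 110,286.41 ÷ 0.137817 = NOK 800,238.07

NOK 800,238.07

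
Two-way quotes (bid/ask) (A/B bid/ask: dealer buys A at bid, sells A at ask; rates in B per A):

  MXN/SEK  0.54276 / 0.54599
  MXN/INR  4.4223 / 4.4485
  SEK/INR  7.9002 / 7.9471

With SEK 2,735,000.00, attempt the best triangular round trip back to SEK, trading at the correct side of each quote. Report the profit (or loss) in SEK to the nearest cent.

Net profit: SEK 52,482.60

Best loop SEK → MXN → INR → SEK:
SEK 2,735,000.00 ÷ 0.54599 (buy MXN at ask) = MXN 5,009,249.25
MXN 5,009,249.25 × 4.4223 (sell MXN at bid) = INR 22,152,402.97
INR 22,152,402.97 ÷ 7.9471 (buy SEK at ask) = SEK 2,787,482.60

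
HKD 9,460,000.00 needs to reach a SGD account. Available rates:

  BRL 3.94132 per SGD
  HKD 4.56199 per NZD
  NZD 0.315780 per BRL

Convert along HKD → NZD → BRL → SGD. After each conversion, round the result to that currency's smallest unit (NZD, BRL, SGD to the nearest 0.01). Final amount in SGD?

SGD 1,666,136.16

HKD 9,460,000.00 ÷ 4.56199 = NZD 2,073,656.45
NZD 2,073,656.45 ÷ 0.315780 = BRL 6,566,775.76
BRL 6,566,775.76 ÷ 3.94132 = SGD 1,666,136.16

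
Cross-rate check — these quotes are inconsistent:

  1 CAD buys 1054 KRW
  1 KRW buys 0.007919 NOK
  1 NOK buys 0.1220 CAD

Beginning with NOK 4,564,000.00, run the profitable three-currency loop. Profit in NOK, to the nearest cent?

Profit: NOK 83,468.13

Profitable loop is NOK → CAD → KRW → NOK:
NOK 4,564,000.00 × 0.1220 = CAD 556,808.00
CAD 556,808.00 × 1054 = KRW 586,875,632
KRW 586,875,632 × 0.007919 = NOK 4,647,468.13
Profit = NOK 4,647,468.13 − NOK 4,564,000.00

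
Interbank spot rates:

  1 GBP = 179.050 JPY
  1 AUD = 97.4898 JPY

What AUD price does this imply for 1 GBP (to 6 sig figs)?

GBP/AUD = 1.83660

1 GBP × 179.050 = 179.05 JPY
179.05 JPY ÷ 97.4898 = 1.8366 AUD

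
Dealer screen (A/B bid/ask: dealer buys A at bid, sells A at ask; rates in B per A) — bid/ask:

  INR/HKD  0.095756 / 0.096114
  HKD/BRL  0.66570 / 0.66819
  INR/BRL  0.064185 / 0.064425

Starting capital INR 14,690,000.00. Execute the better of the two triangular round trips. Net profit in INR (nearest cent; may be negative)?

Net result: INR -8,557.86 (no profitable arbitrage after spreads)

Best loop INR → BRL → HKD → INR:
INR 14,690,000.00 × 0.064185 (sell INR at bid) = BRL 942,877.65
BRL 942,877.65 ÷ 0.66819 (buy HKD at ask) = HKD 1,411,092.13
HKD 1,411,092.13 ÷ 0.096114 (buy INR at ask) = INR 14,681,442.14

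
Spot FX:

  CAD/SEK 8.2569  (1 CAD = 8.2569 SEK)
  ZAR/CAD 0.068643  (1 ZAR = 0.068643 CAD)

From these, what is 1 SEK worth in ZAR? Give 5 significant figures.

1 SEK ÷ 8.2569 = 0.121111 CAD
0.121111 CAD ÷ 0.068643 = 1.76436 ZAR

SEK/ZAR = 1.7644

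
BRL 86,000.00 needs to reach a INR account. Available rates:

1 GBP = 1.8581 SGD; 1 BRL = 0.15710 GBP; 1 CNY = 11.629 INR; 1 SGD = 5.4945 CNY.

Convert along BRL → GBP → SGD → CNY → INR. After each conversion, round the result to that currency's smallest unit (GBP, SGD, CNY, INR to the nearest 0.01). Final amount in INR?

BRL 86,000.00 × 0.15710 = GBP 13,510.60
GBP 13,510.60 × 1.8581 = SGD 25,104.05
SGD 25,104.05 × 5.4945 = CNY 137,934.20
CNY 137,934.20 × 11.629 = INR 1,604,036.81

INR 1,604,036.81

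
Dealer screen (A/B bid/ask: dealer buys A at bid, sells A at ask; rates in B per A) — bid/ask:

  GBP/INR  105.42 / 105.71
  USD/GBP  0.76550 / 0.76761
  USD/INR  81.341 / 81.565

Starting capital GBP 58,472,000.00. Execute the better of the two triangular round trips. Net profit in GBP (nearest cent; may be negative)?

Best loop GBP → USD → INR → GBP:
GBP 58,472,000.00 ÷ 0.76761 (buy USD at ask) = USD 76,174,098.83
USD 76,174,098.83 × 81.341 (sell USD at bid) = INR 6,196,077,372.62
INR 6,196,077,372.62 ÷ 105.71 (buy GBP at ask) = GBP 58,613,918.95

Net profit: GBP 141,918.95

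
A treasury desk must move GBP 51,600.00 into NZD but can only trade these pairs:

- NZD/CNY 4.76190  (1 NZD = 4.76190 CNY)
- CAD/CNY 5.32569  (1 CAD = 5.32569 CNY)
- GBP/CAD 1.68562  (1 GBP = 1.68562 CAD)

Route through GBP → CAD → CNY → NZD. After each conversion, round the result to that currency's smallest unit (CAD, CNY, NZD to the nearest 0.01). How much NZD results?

NZD 97,275.84

GBP 51,600.00 × 1.68562 = CAD 86,977.99
CAD 86,977.99 × 5.32569 = CNY 463,217.81
CNY 463,217.81 ÷ 4.76190 = NZD 97,275.84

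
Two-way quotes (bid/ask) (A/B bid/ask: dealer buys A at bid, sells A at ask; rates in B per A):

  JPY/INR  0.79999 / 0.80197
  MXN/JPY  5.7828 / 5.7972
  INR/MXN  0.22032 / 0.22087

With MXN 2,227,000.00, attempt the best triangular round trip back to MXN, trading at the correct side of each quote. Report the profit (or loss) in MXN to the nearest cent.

Best loop MXN → JPY → INR → MXN:
MXN 2,227,000.00 × 5.7828 (sell MXN at bid) = JPY 12,878,296
JPY 12,878,296 × 0.79999 (sell JPY at bid) = INR 10,302,507.70
INR 10,302,507.70 × 0.22032 (sell INR at bid) = MXN 2,269,848.50

Net profit: MXN 42,848.50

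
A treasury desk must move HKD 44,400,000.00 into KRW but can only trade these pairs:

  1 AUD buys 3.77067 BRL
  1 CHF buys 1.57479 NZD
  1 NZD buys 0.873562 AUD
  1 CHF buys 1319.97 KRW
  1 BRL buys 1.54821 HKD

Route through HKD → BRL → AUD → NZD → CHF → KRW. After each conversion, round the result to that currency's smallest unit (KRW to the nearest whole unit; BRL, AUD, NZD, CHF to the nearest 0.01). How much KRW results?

HKD 44,400,000.00 ÷ 1.54821 = BRL 28,678,280.08
BRL 28,678,280.08 ÷ 3.77067 = AUD 7,605,619.18
AUD 7,605,619.18 ÷ 0.873562 = NZD 8,706,444.63
NZD 8,706,444.63 ÷ 1.57479 = CHF 5,528,638.50
CHF 5,528,638.50 × 1319.97 = KRW 7,297,636,961

KRW 7,297,636,961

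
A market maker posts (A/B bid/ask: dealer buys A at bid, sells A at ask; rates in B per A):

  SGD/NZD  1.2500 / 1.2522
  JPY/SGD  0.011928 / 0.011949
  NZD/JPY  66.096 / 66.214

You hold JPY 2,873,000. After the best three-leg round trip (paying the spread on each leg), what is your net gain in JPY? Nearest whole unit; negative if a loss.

Net profit: JPY 26,883

Best loop JPY → NZD → SGD → JPY:
JPY 2,873,000 ÷ 66.214 (buy NZD at ask) = NZD 43,389.62
NZD 43,389.62 ÷ 1.2522 (buy SGD at ask) = SGD 34,650.71
SGD 34,650.71 ÷ 0.011949 (buy JPY at ask) = JPY 2,899,883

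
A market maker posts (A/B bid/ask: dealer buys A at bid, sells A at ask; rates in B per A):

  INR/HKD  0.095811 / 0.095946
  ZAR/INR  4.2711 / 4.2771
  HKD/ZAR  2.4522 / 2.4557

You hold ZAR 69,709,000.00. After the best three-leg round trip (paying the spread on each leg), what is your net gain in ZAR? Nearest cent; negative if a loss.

Net profit: ZAR 242,954.52

Best loop ZAR → INR → HKD → ZAR:
ZAR 69,709,000.00 × 4.2711 (sell ZAR at bid) = INR 297,734,109.90
INR 297,734,109.90 × 0.095811 (sell INR at bid) = HKD 28,526,202.80
HKD 28,526,202.80 × 2.4522 (sell HKD at bid) = ZAR 69,951,954.52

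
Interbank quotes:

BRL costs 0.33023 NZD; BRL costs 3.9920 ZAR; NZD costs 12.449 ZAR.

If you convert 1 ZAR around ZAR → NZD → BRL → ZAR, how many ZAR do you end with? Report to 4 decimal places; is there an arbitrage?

Around ZAR → NZD → BRL → ZAR: 1 ÷ 12.449 ÷ 0.33023 × 3.9920 = 0.971045
Product < 1; profitable direction is ZAR → BRL → NZD → ZAR.

0.9710 (arbitrage exists)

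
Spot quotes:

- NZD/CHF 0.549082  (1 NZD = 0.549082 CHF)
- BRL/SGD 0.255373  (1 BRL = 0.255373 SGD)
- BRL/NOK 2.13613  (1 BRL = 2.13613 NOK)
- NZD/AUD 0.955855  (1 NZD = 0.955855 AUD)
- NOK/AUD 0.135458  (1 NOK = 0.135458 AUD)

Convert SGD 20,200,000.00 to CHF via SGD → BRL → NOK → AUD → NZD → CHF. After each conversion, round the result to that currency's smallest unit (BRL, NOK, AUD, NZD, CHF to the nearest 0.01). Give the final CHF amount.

SGD 20,200,000.00 ÷ 0.255373 = BRL 79,099,983.16
BRL 79,099,983.16 × 2.13613 = NOK 168,967,847.03
NOK 168,967,847.03 × 0.135458 = AUD 22,888,046.62
AUD 22,888,046.62 ÷ 0.955855 = NZD 23,945,103.20
NZD 23,945,103.20 × 0.549082 = CHF 13,147,825.16

CHF 13,147,825.16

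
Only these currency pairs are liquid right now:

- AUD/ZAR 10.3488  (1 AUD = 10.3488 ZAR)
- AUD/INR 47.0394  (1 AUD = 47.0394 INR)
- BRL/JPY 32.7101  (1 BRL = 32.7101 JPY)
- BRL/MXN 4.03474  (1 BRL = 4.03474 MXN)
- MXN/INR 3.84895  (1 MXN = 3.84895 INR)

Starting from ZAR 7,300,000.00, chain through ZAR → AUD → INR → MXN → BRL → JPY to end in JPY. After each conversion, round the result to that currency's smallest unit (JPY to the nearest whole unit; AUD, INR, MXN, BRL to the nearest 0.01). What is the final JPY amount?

JPY 69,890,587

ZAR 7,300,000.00 ÷ 10.3488 = AUD 705,395.79
AUD 705,395.79 × 47.0394 = INR 33,181,394.72
INR 33,181,394.72 ÷ 3.84895 = MXN 8,620,895.24
MXN 8,620,895.24 ÷ 4.03474 = BRL 2,136,666.86
BRL 2,136,666.86 × 32.7101 = JPY 69,890,587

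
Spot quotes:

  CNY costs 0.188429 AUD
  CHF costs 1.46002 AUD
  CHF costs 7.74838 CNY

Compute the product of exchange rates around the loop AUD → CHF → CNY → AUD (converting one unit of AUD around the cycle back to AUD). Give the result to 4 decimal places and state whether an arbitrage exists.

Around AUD → CHF → CNY → AUD: 1 ÷ 1.46002 × 7.74838 × 0.188429 = 1.000000
Product ≈ 1 (deviation 0.000%, within rounding noise).

1.0000 (no arbitrage)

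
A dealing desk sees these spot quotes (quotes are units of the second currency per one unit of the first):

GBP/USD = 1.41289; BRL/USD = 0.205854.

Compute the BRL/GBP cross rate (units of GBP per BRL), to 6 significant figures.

1 BRL × 0.205854 = 0.205854 USD
0.205854 USD ÷ 1.41289 = 0.145697 GBP

BRL/GBP = 0.145697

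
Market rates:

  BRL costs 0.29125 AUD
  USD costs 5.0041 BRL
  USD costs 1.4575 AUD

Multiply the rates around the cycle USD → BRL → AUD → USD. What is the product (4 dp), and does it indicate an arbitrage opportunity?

Around USD → BRL → AUD → USD: 1 × 5.0041 × 0.29125 ÷ 1.4575 = 0.999962
Product ≈ 1 (deviation 0.004%, within rounding noise).

1.0000 (no arbitrage)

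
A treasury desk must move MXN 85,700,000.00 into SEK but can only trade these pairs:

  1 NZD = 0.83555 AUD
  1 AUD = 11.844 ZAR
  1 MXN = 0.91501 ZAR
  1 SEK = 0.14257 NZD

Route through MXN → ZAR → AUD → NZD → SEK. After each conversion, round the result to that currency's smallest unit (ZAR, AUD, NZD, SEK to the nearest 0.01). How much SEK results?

MXN 85,700,000.00 × 0.91501 = ZAR 78,416,357.00
ZAR 78,416,357.00 ÷ 11.844 = AUD 6,620,766.38
AUD 6,620,766.38 ÷ 0.83555 = NZD 7,923,842.24
NZD 7,923,842.24 ÷ 0.14257 = SEK 55,578,608.68

SEK 55,578,608.68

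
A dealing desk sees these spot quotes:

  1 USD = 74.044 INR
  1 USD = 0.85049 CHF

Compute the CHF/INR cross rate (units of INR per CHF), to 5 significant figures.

CHF/INR = 87.060

1 CHF ÷ 0.85049 = 1.17579 USD
1.17579 USD × 74.044 = 87.0604 INR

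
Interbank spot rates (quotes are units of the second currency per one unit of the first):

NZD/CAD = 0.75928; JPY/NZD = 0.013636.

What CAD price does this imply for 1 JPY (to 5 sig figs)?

JPY/CAD = 0.010354

1 JPY × 0.013636 = 0.013636 NZD
0.013636 NZD × 0.75928 = 0.0103535 CAD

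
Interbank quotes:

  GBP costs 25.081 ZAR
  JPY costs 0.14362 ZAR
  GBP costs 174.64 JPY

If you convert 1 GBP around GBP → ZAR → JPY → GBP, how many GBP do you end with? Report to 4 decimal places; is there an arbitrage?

Around GBP → ZAR → JPY → GBP: 1 × 25.081 ÷ 0.14362 ÷ 174.64 = 0.999968
Product ≈ 1 (deviation 0.003%, within rounding noise).

1.0000 (no arbitrage)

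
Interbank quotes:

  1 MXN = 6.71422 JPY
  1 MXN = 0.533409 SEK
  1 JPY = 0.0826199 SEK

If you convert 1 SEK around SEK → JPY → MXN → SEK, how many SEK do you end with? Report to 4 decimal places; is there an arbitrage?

0.9616 (arbitrage exists)

Around SEK → JPY → MXN → SEK: 1 ÷ 0.0826199 ÷ 6.71422 × 0.533409 = 0.961568
Product < 1; profitable direction is SEK → MXN → JPY → SEK.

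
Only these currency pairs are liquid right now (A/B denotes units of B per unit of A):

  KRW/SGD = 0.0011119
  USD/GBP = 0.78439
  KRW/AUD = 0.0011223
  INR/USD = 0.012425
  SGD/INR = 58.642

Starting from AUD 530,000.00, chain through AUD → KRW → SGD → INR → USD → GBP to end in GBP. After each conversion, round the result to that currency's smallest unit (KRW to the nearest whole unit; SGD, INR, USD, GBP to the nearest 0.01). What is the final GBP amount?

GBP 300,102.67

AUD 530,000.00 ÷ 0.0011223 = KRW 472,244,498
KRW 472,244,498 × 0.0011119 = SGD 525,088.66
SGD 525,088.66 × 58.642 = INR 30,792,249.20
INR 30,792,249.20 × 0.012425 = USD 382,593.70
USD 382,593.70 × 0.78439 = GBP 300,102.67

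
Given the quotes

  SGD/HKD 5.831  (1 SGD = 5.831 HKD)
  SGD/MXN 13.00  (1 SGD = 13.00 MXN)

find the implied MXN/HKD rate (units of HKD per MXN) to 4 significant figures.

1 MXN ÷ 13.00 = 0.0769231 SGD
0.0769231 SGD × 5.831 = 0.448538 HKD

MXN/HKD = 0.4485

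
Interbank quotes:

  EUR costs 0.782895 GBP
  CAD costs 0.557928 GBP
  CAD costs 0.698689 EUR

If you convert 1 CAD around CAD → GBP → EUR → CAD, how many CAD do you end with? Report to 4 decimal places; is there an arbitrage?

Around CAD → GBP → EUR → CAD: 1 × 0.557928 ÷ 0.782895 ÷ 0.698689 = 1.019978
Product > 1; profitable direction is CAD → GBP → EUR → CAD.

1.0200 (arbitrage exists)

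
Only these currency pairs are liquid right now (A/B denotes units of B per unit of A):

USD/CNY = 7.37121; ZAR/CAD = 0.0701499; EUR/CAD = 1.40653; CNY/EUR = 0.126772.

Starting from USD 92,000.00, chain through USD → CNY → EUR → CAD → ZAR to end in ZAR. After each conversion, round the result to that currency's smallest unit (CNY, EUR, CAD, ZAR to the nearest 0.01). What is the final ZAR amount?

USD 92,000.00 × 7.37121 = CNY 678,151.32
CNY 678,151.32 × 0.126772 = EUR 85,970.60
EUR 85,970.60 × 1.40653 = CAD 120,920.23
CAD 120,920.23 ÷ 0.0701499 = ZAR 1,723,740.59

ZAR 1,723,740.59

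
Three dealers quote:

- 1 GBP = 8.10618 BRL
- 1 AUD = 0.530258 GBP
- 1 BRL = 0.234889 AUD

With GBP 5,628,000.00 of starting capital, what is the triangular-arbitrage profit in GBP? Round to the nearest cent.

Profit: GBP 54,248.73

Profitable loop is GBP → BRL → AUD → GBP:
GBP 5,628,000.00 × 8.10618 = BRL 45,621,581.04
BRL 45,621,581.04 × 0.234889 = AUD 10,716,007.55
AUD 10,716,007.55 × 0.530258 = GBP 5,682,248.73
Profit = GBP 5,682,248.73 − GBP 5,628,000.00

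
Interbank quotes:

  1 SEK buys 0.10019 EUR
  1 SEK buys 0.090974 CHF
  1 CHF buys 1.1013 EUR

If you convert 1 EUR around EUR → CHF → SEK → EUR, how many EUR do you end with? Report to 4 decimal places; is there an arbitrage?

Around EUR → CHF → SEK → EUR: 1 ÷ 1.1013 ÷ 0.090974 × 0.10019 = 1.000003
Product ≈ 1 (deviation 0.000%, within rounding noise).

1.0000 (no arbitrage)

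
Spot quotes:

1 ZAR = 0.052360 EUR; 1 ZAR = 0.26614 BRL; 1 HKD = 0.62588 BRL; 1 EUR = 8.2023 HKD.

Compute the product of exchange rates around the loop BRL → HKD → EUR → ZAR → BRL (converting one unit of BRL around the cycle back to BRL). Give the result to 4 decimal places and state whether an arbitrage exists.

Around BRL → HKD → EUR → ZAR → BRL: 1 ÷ 0.62588 ÷ 8.2023 ÷ 0.052360 × 0.26614 = 0.990111
Product < 1; profitable direction is BRL → ZAR → EUR → HKD → BRL.

0.9901 (arbitrage exists)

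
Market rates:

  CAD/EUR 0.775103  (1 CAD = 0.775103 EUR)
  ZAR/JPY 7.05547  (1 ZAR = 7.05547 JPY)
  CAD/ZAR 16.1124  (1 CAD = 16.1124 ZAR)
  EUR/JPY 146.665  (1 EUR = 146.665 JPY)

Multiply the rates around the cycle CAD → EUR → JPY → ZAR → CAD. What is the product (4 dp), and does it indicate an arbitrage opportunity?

Around CAD → EUR → JPY → ZAR → CAD: 1 × 0.775103 × 146.665 ÷ 7.05547 ÷ 16.1124 = 0.999999
Product ≈ 1 (deviation 0.000%, within rounding noise).

1.0000 (no arbitrage)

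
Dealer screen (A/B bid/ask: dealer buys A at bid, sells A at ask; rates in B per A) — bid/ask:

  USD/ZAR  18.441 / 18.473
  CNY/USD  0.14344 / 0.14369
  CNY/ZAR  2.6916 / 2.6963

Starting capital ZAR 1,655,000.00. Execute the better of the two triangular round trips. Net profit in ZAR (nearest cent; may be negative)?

Net profit: ZAR 23,203.19

Best loop ZAR → USD → CNY → ZAR:
ZAR 1,655,000.00 ÷ 18.473 (buy USD at ask) = USD 89,590.21
USD 89,590.21 ÷ 0.14369 (buy CNY at ask) = CNY 623,496.50
CNY 623,496.50 × 2.6916 (sell CNY at bid) = ZAR 1,678,203.19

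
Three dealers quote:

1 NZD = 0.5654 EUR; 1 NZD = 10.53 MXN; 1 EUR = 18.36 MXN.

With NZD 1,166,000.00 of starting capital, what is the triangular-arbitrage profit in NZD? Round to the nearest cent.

Profit: NZD 16,764.93

Profitable loop is NZD → MXN → EUR → NZD:
NZD 1,166,000.00 × 10.53 = MXN 12,277,980.00
MXN 12,277,980.00 ÷ 18.36 = EUR 668,735.29
EUR 668,735.29 ÷ 0.5654 = NZD 1,182,764.93
Profit = NZD 1,182,764.93 − NZD 1,166,000.00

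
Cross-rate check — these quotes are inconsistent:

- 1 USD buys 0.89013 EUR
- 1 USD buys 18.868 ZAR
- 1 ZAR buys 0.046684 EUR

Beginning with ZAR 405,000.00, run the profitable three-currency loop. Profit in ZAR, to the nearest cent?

Profitable loop is ZAR → USD → EUR → ZAR:
ZAR 405,000.00 ÷ 18.868 = USD 21,464.91
USD 21,464.91 × 0.89013 = EUR 19,106.56
EUR 19,106.56 ÷ 0.046684 = ZAR 409,274.36
Profit = ZAR 409,274.36 − ZAR 405,000.00

Profit: ZAR 4,274.36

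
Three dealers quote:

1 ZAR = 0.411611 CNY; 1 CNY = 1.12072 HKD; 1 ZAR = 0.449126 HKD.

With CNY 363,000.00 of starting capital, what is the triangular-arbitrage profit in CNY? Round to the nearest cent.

Profitable loop is CNY → HKD → ZAR → CNY:
CNY 363,000.00 × 1.12072 = HKD 406,821.36
HKD 406,821.36 ÷ 0.449126 = ZAR 905,806.74
ZAR 905,806.74 × 0.411611 = CNY 372,840.02
Profit = CNY 372,840.02 − CNY 363,000.00

Profit: CNY 9,840.02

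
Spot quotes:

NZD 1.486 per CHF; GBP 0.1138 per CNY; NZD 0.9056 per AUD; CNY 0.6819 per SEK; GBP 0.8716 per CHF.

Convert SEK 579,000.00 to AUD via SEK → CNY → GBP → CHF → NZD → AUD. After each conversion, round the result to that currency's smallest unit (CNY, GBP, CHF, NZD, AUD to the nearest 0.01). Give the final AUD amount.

AUD 84,587.60

SEK 579,000.00 × 0.6819 = CNY 394,820.10
CNY 394,820.10 × 0.1138 = GBP 44,930.53
GBP 44,930.53 ÷ 0.8716 = CHF 51,549.48
CHF 51,549.48 × 1.486 = NZD 76,602.53
NZD 76,602.53 ÷ 0.9056 = AUD 84,587.60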